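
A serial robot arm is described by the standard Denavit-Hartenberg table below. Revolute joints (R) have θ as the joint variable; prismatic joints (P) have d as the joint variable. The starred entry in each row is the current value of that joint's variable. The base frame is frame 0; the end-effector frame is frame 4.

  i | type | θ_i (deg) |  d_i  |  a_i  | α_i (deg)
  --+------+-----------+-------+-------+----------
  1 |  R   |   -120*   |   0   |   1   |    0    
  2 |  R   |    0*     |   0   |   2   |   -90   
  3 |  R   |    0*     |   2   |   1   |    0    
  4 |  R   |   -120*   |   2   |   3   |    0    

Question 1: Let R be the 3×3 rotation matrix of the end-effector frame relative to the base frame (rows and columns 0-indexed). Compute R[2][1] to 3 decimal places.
0.500

End-effector y-axis (col 1 of R) = (-0.4330,-0.7500,0.5000)
R[2][1] = 0.5000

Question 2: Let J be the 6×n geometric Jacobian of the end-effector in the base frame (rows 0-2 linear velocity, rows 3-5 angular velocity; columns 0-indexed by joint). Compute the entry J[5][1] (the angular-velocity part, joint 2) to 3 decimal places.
axis z_1 = (0.0000,0.0000,1.0000); lever o_n−o_1 = (2.7141,-3.2990,2.5981)
cross product → J_v[:, 1] = (3.2990,2.7141,-0.0000)
J_ω[:, 1] = z_1
entry J[5][1] = 1.0000

1.000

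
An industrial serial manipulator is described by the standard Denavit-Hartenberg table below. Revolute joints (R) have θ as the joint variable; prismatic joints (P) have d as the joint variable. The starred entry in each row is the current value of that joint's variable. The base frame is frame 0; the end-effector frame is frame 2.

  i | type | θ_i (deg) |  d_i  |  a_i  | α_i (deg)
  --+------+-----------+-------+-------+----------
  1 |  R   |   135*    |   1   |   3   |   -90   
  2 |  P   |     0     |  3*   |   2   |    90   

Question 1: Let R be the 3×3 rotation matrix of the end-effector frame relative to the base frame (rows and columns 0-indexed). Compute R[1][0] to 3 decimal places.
End-effector x-axis (col 0 of R) = (-0.7071,0.7071,0.0000)
R[1][0] = 0.7071

0.707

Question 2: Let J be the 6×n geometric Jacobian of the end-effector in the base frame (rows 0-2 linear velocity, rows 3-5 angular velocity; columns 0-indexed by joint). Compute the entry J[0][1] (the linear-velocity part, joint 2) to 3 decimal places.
prismatic axis z_1 = (-0.7071,-0.7071,0.0000)
J_v[:, 1] = z_1; J_ω[:, 1] = (0,0,0)
entry J[0][1] = -0.7071

-0.707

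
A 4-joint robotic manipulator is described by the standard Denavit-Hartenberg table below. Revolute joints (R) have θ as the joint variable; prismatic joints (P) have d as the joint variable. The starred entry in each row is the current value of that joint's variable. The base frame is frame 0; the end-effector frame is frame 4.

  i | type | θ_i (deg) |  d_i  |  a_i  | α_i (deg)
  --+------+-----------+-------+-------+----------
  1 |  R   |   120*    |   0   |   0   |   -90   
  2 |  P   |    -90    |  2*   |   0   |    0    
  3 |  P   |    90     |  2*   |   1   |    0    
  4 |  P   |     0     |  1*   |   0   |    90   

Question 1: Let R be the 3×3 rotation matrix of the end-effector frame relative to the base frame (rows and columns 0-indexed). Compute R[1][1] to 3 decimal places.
-0.500

End-effector y-axis (col 1 of R) = (-0.8660,-0.5000,0.0000)
R[1][1] = -0.5000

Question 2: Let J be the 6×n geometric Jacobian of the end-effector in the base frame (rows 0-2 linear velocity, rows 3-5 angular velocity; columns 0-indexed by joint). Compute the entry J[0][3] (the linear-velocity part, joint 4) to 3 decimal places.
prismatic axis z_3 = (-0.8660,-0.5000,0.0000)
J_v[:, 3] = z_3; J_ω[:, 3] = (0,0,0)
entry J[0][3] = -0.8660

-0.866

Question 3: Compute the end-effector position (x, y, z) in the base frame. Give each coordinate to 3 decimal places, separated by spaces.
-4.830 -1.634 0.000

after link 1: o_1 = (0.0000, 0.0000, 0.0000)
after link 2: o_2 = (-1.7321, -1.0000, 0.0000)
after link 3: o_3 = (-3.9641, -1.1340, 0.0000)
after link 4: o_4 = (-4.8301, -1.6340, 0.0000)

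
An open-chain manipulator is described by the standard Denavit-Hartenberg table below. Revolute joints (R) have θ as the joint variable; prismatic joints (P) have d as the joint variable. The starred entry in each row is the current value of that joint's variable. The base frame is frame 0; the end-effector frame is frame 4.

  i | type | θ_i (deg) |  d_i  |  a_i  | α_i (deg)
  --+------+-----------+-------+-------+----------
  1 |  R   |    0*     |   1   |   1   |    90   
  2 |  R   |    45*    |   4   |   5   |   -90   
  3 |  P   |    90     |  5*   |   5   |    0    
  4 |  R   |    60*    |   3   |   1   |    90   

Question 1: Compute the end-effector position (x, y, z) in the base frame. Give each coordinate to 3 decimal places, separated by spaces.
after link 1: o_1 = (1.0000, 0.0000, 1.0000)
after link 2: o_2 = (4.5355, -4.0000, 4.5355)
after link 3: o_3 = (1.0000, 1.0000, 8.0711)
after link 4: o_4 = (-1.7337, 1.5000, 9.5800)

-1.734 1.500 9.580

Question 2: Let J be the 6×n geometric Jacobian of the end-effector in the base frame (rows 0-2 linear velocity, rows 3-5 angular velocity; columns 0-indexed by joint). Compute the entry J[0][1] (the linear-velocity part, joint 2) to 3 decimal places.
-8.580

axis z_1 = (0.0000,-1.0000,0.0000); lever o_n−o_1 = (-2.7337,1.5000,8.5800)
cross product → J_v[:, 1] = (-8.5800,-0.0000,-2.7337)
J_ω[:, 1] = z_1
entry J[0][1] = -8.5800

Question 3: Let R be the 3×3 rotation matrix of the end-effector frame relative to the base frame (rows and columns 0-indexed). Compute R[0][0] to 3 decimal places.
-0.612

End-effector x-axis (col 0 of R) = (-0.6124,0.5000,-0.6124)
R[0][0] = -0.6124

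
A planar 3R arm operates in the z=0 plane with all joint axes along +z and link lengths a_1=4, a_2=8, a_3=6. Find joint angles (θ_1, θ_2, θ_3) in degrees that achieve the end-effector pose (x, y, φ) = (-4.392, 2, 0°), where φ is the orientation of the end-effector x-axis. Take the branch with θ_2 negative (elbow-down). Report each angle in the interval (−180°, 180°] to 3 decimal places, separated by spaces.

wrist centre = target − a_3·(cos φ, sin φ) = (-10.3920, 2.0000)
cos θ_2 = (111.9937−4²−8²)/(2·4·8) = 0.4999; θ_2 = -60.0065° (elbow-down)
β = atan2(2.0000,-10.3920) = 169.1063°; ψ = atan2(-6.9287,7.9992) = -40.8981°
θ_1 = β − ψ = 210.0044°
θ_3 = φ − θ_1 − θ_2 = -149.9978° (wrapped to (-180°,180°])

-149.996 -60.007 -149.998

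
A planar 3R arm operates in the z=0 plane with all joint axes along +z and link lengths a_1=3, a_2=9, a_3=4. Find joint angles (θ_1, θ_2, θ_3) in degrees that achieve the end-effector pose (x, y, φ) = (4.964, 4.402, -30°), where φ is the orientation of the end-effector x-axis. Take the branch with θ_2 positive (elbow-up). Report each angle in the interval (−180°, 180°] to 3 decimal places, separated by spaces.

-59.997 149.999 -120.001

wrist centre = target − a_3·(cos φ, sin φ) = (1.4999, 6.4020)
cos θ_2 = (43.2353−3²−9²)/(2·3·9) = -0.8660; θ_2 = 149.9986° (elbow-up)
β = atan2(6.4020,1.4999) = 76.8142°; ψ = atan2(4.5002,-4.7941) = 136.8113°
θ_1 = β − ψ = -59.9971°
θ_3 = φ − θ_1 − θ_2 = -120.0015° (wrapped to (-180°,180°])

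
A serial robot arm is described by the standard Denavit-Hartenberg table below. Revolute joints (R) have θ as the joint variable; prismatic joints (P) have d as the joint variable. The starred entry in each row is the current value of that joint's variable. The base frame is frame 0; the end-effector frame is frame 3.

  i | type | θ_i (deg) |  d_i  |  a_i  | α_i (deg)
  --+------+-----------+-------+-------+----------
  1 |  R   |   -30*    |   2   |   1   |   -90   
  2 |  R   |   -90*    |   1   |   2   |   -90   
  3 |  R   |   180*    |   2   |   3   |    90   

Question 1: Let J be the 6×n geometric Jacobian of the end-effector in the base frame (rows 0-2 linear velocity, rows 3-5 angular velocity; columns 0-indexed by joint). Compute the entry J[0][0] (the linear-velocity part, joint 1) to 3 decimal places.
axis z_0 = ẑ; lever o_n−o_0 = (3.0981,-0.6340,1.0000)
cross product → J_v[:, 0] = (0.6340,3.0981,-0.0000)
J_ω[:, 0] = z_0
entry J[0][0] = 0.6340

0.634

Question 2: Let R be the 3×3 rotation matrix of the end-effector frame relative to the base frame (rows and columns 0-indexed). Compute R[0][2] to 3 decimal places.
End-effector z-axis (col 2 of R) = (-0.5000,-0.8660,0.0000)
R[0][2] = -0.5000

-0.500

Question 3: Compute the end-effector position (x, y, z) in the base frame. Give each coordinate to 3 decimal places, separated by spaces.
3.098 -0.634 1.000

after link 1: o_1 = (0.8660, -0.5000, 2.0000)
after link 2: o_2 = (1.3660, 0.3660, 4.0000)
after link 3: o_3 = (3.0981, -0.6340, 1.0000)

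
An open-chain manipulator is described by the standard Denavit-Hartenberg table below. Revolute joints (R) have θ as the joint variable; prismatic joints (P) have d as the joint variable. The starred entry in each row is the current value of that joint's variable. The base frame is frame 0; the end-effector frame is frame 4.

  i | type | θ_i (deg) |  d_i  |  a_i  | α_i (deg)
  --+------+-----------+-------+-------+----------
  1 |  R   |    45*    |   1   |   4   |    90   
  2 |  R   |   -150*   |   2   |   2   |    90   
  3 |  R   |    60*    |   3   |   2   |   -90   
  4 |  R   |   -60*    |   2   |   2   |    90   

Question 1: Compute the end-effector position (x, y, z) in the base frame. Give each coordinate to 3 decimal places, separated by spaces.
4.031 -3.886 4.214

after link 1: o_1 = (2.8284, 2.8284, 1.0000)
after link 2: o_2 = (3.0179, 0.1895, 0.0000)
after link 3: o_3 = (2.5696, -2.7083, 2.0981)
after link 4: o_4 = (4.0312, -3.8857, 4.2141)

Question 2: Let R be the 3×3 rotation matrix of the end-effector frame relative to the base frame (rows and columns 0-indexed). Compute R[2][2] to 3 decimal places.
0.650

End-effector z-axis (col 2 of R) = (-0.4419,0.6187,0.6495)
R[2][2] = 0.6495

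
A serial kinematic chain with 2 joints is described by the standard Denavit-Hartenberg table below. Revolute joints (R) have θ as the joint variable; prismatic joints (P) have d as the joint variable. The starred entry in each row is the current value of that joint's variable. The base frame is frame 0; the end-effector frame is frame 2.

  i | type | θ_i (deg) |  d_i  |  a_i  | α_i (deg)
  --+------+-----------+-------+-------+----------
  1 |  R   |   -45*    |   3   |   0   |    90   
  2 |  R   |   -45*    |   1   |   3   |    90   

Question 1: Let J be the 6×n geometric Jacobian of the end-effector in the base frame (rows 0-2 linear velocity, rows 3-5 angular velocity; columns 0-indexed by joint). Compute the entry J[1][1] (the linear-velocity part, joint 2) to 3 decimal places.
axis z_1 = (-0.7071,-0.7071,0.0000); lever o_n−o_1 = (0.7929,-2.2071,-2.1213)
cross product → J_v[:, 1] = (1.5000,-1.5000,2.1213)
J_ω[:, 1] = z_1
entry J[1][1] = -1.5000

-1.500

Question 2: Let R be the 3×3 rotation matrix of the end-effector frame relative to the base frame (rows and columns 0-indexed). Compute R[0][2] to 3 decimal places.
-0.500

End-effector z-axis (col 2 of R) = (-0.5000,0.5000,-0.7071)
R[0][2] = -0.5000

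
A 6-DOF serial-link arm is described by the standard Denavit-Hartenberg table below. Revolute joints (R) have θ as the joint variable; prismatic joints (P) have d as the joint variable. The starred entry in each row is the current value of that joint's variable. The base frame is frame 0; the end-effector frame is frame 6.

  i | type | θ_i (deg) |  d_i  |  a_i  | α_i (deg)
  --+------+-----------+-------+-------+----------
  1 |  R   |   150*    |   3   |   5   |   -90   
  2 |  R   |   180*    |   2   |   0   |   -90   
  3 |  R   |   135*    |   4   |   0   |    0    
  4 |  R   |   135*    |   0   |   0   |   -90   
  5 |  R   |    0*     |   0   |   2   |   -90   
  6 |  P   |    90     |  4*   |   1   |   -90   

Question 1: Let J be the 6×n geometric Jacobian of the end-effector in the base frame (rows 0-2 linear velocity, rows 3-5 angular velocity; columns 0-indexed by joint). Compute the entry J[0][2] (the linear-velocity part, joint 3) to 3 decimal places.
axis z_2 = (0.0000,-0.0000,1.0000); lever o_n−o_2 = (-1.8660,-1.2321,0.0000)
cross product → J_v[:, 2] = (1.2321,-1.8660,-0.0000)
J_ω[:, 2] = z_2
entry J[0][2] = 1.2321

1.232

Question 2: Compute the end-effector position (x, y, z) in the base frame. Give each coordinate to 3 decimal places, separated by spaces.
after link 1: o_1 = (-4.3301, 2.5000, 3.0000)
after link 2: o_2 = (-5.3301, 0.7679, 3.0000)
after link 3: o_3 = (-5.3301, 0.7679, 7.0000)
after link 4: o_4 = (-5.3301, 0.7679, 7.0000)
after link 5: o_5 = (-6.3301, -0.9641, 7.0000)
after link 6: o_6 = (-7.1962, -0.4641, 3.0000)

-7.196 -0.464 3.000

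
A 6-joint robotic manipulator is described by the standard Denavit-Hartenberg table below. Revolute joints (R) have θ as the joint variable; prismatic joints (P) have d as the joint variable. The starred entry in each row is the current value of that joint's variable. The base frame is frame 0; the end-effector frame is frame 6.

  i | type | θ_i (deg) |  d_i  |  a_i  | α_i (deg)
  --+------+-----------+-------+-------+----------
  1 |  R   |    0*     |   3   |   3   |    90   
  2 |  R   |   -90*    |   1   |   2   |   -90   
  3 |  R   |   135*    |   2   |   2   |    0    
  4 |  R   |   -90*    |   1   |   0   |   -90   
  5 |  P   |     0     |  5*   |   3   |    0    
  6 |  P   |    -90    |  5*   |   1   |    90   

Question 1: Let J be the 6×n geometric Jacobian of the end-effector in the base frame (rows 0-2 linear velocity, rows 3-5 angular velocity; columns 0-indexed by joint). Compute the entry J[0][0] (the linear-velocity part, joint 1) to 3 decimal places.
-9.607

axis z_0 = ẑ; lever o_n−o_0 = (7.0000,9.6066,7.3640)
cross product → J_v[:, 0] = (-9.6066,7.0000,0.0000)
J_ω[:, 0] = z_0
entry J[0][0] = -9.6066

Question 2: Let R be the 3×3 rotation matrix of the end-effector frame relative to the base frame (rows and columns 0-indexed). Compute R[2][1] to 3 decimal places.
End-effector y-axis (col 1 of R) = (0.0000,0.7071,0.7071)
R[2][1] = 0.7071

0.707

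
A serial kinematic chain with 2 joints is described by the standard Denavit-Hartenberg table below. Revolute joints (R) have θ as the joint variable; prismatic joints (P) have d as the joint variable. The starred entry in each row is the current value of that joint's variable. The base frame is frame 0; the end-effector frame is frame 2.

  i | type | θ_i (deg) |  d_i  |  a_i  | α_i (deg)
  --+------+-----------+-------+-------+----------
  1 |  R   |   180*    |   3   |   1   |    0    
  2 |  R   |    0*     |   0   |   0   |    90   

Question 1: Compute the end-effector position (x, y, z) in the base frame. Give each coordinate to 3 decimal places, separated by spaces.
-1.000 0.000 3.000

after link 1: o_1 = (-1.0000, 0.0000, 3.0000)
after link 2: o_2 = (-1.0000, 0.0000, 3.0000)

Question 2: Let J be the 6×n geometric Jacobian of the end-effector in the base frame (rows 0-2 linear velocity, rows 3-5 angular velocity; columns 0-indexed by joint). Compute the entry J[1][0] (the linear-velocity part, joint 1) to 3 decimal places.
axis z_0 = ẑ; lever o_n−o_0 = (-1.0000,0.0000,3.0000)
cross product → J_v[:, 0] = (-0.0000,-1.0000,0.0000)
J_ω[:, 0] = z_0
entry J[1][0] = -1.0000

-1.000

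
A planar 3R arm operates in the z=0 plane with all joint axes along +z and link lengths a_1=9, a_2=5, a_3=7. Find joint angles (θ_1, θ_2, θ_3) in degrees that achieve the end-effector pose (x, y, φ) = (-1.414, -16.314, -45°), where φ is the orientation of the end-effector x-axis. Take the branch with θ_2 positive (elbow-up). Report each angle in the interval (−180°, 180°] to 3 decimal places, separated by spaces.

-134.997 44.996 45.001

wrist centre = target − a_3·(cos φ, sin φ) = (-6.3637, -11.3643)
cos θ_2 = (169.6435−9²−5²)/(2·9·5) = 0.7072; θ_2 = 44.9965° (elbow-up)
β = atan2(-11.3643,-6.3637) = -119.2479°; ψ = atan2(3.5353,12.5358) = 15.7494°
θ_1 = β − ψ = -134.9974°
θ_3 = φ − θ_1 − θ_2 = 45.0009° (wrapped to (-180°,180°])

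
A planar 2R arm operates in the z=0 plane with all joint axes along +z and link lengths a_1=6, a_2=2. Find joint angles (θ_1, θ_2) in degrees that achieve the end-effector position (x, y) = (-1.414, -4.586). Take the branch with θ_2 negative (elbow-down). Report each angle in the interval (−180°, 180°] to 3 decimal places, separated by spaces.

-89.996 -134.995

cos θ_2 = (23.0308−6²−2²)/(2·6·2) = -0.7071; θ_2 = -134.9954° (elbow-down)
β = atan2(-4.5860,-1.4140) = -107.1361°; ψ = atan2(-1.4143,4.5859) = -17.1402°
θ_1 = β − ψ = -89.9959°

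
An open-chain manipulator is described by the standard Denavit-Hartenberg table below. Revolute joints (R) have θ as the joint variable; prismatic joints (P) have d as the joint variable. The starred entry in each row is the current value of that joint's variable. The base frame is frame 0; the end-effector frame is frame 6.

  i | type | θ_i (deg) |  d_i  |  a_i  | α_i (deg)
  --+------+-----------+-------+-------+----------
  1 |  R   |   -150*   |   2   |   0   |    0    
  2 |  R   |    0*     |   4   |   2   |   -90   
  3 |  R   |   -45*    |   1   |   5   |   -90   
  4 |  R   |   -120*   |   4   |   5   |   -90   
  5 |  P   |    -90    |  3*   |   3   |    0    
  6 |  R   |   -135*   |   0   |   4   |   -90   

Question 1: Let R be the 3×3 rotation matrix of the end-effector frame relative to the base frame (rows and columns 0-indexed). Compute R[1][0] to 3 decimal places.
0.655

End-effector x-axis (col 0 of R) = (-0.0897,0.6553,0.7500)
R[1][0] = 0.6553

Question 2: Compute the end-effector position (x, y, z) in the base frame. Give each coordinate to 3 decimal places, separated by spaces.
after link 1: o_1 = (0.0000, 0.0000, 2.0000)
after link 2: o_2 = (-1.7321, -1.0000, 6.0000)
after link 3: o_3 = (-4.2939, -3.6338, 9.5355)
after link 4: o_4 = (-3.0474, -7.9141, 4.9393)
after link 5: o_5 = (-5.7255, -11.1924, 4.6551)
after link 6: o_6 = (-6.0842, -8.5711, 7.6551)

-6.084 -8.571 7.655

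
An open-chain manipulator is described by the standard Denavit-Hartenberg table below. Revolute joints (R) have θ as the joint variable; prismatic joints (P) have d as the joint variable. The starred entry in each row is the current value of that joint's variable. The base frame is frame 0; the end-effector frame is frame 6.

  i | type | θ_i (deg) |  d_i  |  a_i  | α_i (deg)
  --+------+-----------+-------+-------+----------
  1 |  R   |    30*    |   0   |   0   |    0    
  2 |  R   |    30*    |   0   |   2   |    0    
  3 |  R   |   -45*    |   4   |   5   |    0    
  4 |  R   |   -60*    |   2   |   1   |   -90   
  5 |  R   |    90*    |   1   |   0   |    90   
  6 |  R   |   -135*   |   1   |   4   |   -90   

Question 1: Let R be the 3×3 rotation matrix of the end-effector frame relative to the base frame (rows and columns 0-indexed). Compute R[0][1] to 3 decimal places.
-0.707

End-effector y-axis (col 1 of R) = (-0.7071,0.7071,-0.0000)
R[0][1] = -0.7071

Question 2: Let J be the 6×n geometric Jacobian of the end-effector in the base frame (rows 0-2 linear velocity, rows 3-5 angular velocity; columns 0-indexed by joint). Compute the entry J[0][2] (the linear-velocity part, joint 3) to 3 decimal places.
1.413

axis z_2 = (0.0000,0.0000,1.0000); lever o_n−o_2 = (4.9509,-1.4130,8.8284)
cross product → J_v[:, 2] = (1.4130,4.9509,-0.0000)
J_ω[:, 2] = z_2
entry J[0][2] = 1.4130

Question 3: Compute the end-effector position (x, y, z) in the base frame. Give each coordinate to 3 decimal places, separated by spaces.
5.951 0.319 8.828

after link 1: o_1 = (0.0000, 0.0000, 0.0000)
after link 2: o_2 = (1.0000, 1.7321, 0.0000)
after link 3: o_3 = (5.8296, 3.0261, 4.0000)
after link 4: o_4 = (6.5367, 2.3190, 6.0000)
after link 5: o_5 = (7.2438, 3.0261, 6.0000)
after link 6: o_6 = (5.9509, 0.3190, 8.8284)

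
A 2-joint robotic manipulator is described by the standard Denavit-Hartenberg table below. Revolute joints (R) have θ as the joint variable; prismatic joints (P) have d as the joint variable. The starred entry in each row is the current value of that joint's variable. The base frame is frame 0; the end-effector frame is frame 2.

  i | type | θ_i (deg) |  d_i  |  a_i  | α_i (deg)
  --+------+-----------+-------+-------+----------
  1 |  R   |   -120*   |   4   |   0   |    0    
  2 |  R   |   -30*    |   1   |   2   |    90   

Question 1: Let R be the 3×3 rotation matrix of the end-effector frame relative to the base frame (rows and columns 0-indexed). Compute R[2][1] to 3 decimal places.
1.000

End-effector y-axis (col 1 of R) = (0.0000,-0.0000,1.0000)
R[2][1] = 1.0000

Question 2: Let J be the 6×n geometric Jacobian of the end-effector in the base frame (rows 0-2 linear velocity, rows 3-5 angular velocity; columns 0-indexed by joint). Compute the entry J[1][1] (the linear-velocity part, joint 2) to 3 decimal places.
-1.732

axis z_1 = (0.0000,0.0000,1.0000); lever o_n−o_1 = (-1.7321,-1.0000,1.0000)
cross product → J_v[:, 1] = (1.0000,-1.7321,0.0000)
J_ω[:, 1] = z_1
entry J[1][1] = -1.7321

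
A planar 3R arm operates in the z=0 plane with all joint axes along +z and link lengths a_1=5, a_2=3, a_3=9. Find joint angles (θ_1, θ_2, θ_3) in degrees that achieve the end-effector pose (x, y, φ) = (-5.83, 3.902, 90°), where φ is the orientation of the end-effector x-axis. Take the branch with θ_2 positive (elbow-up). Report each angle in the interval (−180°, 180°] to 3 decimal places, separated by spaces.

wrist centre = target − a_3·(cos φ, sin φ) = (-5.8300, -5.0980)
cos θ_2 = (59.9785−5²−3²)/(2·5·3) = 0.8660; θ_2 = 30.0086° (elbow-up)
β = atan2(-5.0980,-5.8300) = -138.8322°; ψ = atan2(1.5004,7.5979) = 11.1708°
θ_1 = β − ψ = -150.0030°
θ_3 = φ − θ_1 − θ_2 = -150.0057° (wrapped to (-180°,180°])

-150.003 30.009 -150.006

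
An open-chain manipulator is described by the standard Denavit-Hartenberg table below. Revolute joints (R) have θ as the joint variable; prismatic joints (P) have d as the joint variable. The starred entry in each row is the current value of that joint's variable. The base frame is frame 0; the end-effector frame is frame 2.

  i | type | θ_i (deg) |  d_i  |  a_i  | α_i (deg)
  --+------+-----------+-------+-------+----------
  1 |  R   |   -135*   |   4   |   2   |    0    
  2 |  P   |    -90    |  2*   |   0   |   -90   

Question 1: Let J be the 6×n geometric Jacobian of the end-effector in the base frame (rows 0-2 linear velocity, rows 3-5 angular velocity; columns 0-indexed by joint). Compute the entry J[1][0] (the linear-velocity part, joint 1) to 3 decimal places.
axis z_0 = ẑ; lever o_n−o_0 = (-1.4142,-1.4142,6.0000)
cross product → J_v[:, 0] = (1.4142,-1.4142,0.0000)
J_ω[:, 0] = z_0
entry J[1][0] = -1.4142

-1.414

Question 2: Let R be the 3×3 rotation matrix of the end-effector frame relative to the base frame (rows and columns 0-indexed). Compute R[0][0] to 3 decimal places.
-0.707

End-effector x-axis (col 0 of R) = (-0.7071,0.7071,0.0000)
R[0][0] = -0.7071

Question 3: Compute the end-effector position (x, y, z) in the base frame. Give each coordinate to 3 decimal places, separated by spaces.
-1.414 -1.414 6.000

after link 1: o_1 = (-1.4142, -1.4142, 4.0000)
after link 2: o_2 = (-1.4142, -1.4142, 6.0000)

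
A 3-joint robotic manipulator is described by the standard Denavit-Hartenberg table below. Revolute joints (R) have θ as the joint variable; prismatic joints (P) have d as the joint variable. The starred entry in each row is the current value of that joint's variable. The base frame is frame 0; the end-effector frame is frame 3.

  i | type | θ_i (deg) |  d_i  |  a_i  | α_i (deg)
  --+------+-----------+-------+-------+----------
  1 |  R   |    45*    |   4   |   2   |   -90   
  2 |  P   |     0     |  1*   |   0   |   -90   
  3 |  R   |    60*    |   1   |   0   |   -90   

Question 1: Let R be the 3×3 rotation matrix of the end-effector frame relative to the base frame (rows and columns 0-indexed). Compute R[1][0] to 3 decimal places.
End-effector x-axis (col 0 of R) = (0.9659,-0.2588,-0.0000)
R[1][0] = -0.2588

-0.259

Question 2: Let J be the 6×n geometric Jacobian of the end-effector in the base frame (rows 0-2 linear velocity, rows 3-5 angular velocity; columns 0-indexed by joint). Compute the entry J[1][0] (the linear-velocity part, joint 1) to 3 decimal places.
0.707

axis z_0 = ẑ; lever o_n−o_0 = (0.7071,2.1213,3.0000)
cross product → J_v[:, 0] = (-2.1213,0.7071,0.0000)
J_ω[:, 0] = z_0
entry J[1][0] = 0.7071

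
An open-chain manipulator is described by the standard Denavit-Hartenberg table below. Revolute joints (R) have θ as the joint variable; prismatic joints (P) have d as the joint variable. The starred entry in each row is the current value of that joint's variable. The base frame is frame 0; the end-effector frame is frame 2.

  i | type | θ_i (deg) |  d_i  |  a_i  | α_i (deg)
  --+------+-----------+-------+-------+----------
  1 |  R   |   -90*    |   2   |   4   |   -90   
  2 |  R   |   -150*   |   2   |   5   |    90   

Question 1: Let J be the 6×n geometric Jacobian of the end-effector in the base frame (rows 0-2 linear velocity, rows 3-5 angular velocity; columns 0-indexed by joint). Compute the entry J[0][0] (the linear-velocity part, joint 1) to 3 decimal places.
-0.330

axis z_0 = ẑ; lever o_n−o_0 = (2.0000,0.3301,4.5000)
cross product → J_v[:, 0] = (-0.3301,2.0000,0.0000)
J_ω[:, 0] = z_0
entry J[0][0] = -0.3301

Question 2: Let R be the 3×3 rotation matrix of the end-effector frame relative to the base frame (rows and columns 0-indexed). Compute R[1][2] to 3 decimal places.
End-effector z-axis (col 2 of R) = (0.0000,0.5000,-0.8660)
R[1][2] = 0.5000

0.500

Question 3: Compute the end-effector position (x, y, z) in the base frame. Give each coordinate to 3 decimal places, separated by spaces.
2.000 0.330 4.500

after link 1: o_1 = (0.0000, -4.0000, 2.0000)
after link 2: o_2 = (2.0000, 0.3301, 4.5000)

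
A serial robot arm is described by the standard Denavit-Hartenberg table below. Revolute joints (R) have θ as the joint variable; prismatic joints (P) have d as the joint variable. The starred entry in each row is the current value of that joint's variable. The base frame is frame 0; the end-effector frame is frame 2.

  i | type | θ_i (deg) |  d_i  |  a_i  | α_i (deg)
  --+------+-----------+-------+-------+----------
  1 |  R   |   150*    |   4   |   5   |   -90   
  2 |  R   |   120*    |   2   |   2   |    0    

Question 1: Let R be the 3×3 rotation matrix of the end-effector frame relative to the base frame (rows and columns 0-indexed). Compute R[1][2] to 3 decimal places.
-0.866

End-effector z-axis (col 2 of R) = (-0.5000,-0.8660,0.0000)
R[1][2] = -0.8660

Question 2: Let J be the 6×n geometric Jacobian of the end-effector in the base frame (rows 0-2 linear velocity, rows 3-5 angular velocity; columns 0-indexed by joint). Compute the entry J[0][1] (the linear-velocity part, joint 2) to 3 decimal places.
axis z_1 = (-0.5000,-0.8660,0.0000); lever o_n−o_1 = (-0.1340,-2.2321,-1.7321)
cross product → J_v[:, 1] = (1.5000,-0.8660,1.0000)
J_ω[:, 1] = z_1
entry J[0][1] = 1.5000

1.500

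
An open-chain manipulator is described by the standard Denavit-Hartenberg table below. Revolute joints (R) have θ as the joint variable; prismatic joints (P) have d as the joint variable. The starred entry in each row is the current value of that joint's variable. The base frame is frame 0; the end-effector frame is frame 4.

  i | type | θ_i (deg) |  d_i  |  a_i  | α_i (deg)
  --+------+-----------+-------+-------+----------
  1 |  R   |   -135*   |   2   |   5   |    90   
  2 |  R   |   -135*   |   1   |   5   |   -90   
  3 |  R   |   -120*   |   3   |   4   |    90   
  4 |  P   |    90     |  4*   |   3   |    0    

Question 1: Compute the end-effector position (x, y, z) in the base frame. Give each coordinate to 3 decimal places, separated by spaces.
after link 1: o_1 = (-3.5355, -3.5355, 2.0000)
after link 2: o_2 = (-1.7426, -0.3284, -1.5355)
after link 3: o_3 = (-6.6921, -0.3789, -2.2426)
after link 4: o_4 = (-8.5100, -5.0252, -1.9145)

-8.510 -5.025 -1.914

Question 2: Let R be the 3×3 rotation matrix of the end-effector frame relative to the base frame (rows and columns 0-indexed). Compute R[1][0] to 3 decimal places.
End-effector x-axis (col 0 of R) = (-0.5000,-0.5000,-0.7071)
R[1][0] = -0.5000

-0.500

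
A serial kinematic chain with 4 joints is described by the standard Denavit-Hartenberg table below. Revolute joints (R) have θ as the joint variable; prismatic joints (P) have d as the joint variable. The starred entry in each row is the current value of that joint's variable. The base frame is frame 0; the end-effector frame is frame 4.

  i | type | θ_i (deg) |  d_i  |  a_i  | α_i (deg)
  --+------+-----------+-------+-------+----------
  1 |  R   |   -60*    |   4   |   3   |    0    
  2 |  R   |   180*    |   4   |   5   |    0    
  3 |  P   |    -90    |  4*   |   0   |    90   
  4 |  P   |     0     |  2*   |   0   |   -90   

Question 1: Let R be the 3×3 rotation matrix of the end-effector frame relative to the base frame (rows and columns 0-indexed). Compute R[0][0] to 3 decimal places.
End-effector x-axis (col 0 of R) = (0.8660,0.5000,0.0000)
R[0][0] = 0.8660

0.866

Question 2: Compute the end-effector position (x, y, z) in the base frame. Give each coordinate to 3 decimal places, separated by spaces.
0.000 -0.000 12.000

after link 1: o_1 = (1.5000, -2.5981, 4.0000)
after link 2: o_2 = (-1.0000, 1.7321, 8.0000)
after link 3: o_3 = (-1.0000, 1.7321, 12.0000)
after link 4: o_4 = (0.0000, -0.0000, 12.0000)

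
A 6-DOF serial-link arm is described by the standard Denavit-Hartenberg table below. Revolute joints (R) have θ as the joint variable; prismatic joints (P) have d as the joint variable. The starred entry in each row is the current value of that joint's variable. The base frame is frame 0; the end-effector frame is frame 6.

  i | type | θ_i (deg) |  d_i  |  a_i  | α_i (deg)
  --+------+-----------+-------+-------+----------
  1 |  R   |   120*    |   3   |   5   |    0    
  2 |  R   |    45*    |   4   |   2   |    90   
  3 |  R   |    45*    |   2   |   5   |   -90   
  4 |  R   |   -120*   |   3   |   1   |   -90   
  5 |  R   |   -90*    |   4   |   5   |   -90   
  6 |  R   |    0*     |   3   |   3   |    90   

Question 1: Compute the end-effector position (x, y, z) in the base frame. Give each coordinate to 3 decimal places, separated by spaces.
after link 1: o_1 = (-2.5000, 4.3301, 3.0000)
after link 2: o_2 = (-4.4319, 4.8478, 7.0000)
after link 3: o_3 = (-7.3293, 7.6947, 10.5355)
after link 4: o_4 = (-4.7146, 7.8907, 12.3033)
after link 5: o_5 = (-3.1479, 9.5414, 18.2883)
after link 6: o_6 = (0.5981, 11.2274, 19.3490)

0.598 11.227 19.349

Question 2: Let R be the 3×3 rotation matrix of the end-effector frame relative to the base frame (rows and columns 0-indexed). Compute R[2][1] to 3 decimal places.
-0.354

End-effector y-axis (col 1 of R) = (0.5657,0.7450,-0.3536)
R[2][1] = -0.3536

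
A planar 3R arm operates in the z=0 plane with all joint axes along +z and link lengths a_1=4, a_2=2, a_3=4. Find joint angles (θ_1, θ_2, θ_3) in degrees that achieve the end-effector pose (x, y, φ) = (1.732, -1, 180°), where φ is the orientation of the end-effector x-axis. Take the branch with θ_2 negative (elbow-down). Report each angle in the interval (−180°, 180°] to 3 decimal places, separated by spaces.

0.001 -30.004 -149.997

wrist centre = target − a_3·(cos φ, sin φ) = (5.7320, -1.0000)
cos θ_2 = (33.8558−4²−2²)/(2·4·2) = 0.8660; θ_2 = -30.0042° (elbow-down)
β = atan2(-1.0000,5.7320) = -9.8962°; ψ = atan2(-1.0001,5.7320) = -9.8974°
θ_1 = β − ψ = 0.0013°
θ_3 = φ − θ_1 − θ_2 = -149.9971° (wrapped to (-180°,180°])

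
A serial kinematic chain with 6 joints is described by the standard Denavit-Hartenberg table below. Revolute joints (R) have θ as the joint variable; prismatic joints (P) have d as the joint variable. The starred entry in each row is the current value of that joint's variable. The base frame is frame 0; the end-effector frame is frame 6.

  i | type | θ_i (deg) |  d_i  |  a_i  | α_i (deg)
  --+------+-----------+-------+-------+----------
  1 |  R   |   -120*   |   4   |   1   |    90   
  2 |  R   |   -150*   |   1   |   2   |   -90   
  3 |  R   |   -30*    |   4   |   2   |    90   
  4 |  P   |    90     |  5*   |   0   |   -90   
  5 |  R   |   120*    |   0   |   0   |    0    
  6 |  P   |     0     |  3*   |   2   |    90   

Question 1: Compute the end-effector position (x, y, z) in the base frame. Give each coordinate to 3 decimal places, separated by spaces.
-4.350 -0.875 1.652

after link 1: o_1 = (-0.5000, -0.8660, 4.0000)
after link 2: o_2 = (-0.5000, 1.1340, 3.0000)
after link 3: o_3 = (-1.6160, 1.2010, -1.3301)
after link 4: o_4 = (-6.4486, 1.4910, -0.0801)
after link 5: o_5 = (-6.4486, 1.4910, -0.0801)
after link 6: o_6 = (-4.3505, -0.8750, 1.6519)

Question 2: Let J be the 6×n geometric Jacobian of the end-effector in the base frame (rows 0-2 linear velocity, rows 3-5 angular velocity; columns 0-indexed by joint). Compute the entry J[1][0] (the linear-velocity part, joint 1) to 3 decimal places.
axis z_0 = ẑ; lever o_n−o_0 = (-4.3505,-0.8750,1.6519)
cross product → J_v[:, 0] = (0.8750,-4.3505,0.0000)
J_ω[:, 0] = z_0
entry J[1][0] = -4.3505

-4.350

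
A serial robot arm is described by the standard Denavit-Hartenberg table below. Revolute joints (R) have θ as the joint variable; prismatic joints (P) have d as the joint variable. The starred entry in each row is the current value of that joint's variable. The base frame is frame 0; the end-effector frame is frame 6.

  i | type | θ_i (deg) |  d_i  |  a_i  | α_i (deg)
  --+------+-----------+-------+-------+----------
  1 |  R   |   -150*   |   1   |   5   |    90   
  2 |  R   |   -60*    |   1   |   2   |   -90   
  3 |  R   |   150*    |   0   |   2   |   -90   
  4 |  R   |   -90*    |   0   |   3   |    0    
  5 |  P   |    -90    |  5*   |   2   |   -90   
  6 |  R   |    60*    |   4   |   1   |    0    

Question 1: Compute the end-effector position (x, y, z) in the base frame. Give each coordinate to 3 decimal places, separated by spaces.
after link 1: o_1 = (-4.3301, -2.5000, 1.0000)
after link 2: o_2 = (-5.6962, -2.1340, -0.7321)
after link 3: o_3 = (-4.4462, -2.5670, 0.7679)
after link 4: o_4 = (-6.6962, -3.8660, 2.2679)
after link 5: o_5 = (-9.0287, 0.9420, 2.9330)
after link 6: o_6 = (-12.1537, -1.4396, 4.1830)

-12.154 -1.440 4.183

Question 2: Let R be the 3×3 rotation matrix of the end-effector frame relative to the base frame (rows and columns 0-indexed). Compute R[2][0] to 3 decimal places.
End-effector x-axis (col 0 of R) = (-0.1250,-0.6495,-0.7500)
R[2][0] = -0.7500

-0.750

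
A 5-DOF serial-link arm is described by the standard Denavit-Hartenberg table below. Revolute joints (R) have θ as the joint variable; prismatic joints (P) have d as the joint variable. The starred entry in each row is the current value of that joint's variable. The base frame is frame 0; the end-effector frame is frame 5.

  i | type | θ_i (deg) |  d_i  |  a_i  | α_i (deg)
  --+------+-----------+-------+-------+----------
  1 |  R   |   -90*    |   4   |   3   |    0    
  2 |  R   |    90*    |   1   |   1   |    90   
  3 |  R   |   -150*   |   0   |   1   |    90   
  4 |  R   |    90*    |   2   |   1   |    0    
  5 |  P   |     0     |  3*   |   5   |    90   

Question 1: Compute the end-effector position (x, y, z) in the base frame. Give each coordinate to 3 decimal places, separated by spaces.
-2.366 -9.000 8.830

after link 1: o_1 = (0.0000, -3.0000, 4.0000)
after link 2: o_2 = (1.0000, -3.0000, 5.0000)
after link 3: o_3 = (0.1340, -3.0000, 4.5000)
after link 4: o_4 = (-0.8660, -4.0000, 6.2321)
after link 5: o_5 = (-2.3660, -9.0000, 8.8301)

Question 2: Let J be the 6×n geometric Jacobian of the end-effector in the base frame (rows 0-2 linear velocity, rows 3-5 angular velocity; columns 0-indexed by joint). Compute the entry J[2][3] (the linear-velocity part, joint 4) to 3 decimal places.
axis z_3 = (-0.5000,-0.0000,0.8660); lever o_n−o_3 = (-2.5000,-6.0000,4.3301)
cross product → J_v[:, 3] = (5.1962,-0.0000,3.0000)
J_ω[:, 3] = z_3
entry J[2][3] = 3.0000

3.000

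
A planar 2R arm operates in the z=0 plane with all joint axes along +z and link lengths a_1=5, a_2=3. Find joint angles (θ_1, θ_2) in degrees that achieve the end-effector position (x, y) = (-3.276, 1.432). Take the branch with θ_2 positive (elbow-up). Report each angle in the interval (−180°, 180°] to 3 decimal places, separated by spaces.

cos θ_2 = (12.7828−5²−3²)/(2·5·3) = -0.7072; θ_2 = 135.0108° (elbow-up)
β = atan2(1.4320,-3.2760) = 156.3890°; ψ = atan2(2.1209,2.8783) = 36.3854°
θ_1 = β − ψ = 120.0036°

120.004 135.011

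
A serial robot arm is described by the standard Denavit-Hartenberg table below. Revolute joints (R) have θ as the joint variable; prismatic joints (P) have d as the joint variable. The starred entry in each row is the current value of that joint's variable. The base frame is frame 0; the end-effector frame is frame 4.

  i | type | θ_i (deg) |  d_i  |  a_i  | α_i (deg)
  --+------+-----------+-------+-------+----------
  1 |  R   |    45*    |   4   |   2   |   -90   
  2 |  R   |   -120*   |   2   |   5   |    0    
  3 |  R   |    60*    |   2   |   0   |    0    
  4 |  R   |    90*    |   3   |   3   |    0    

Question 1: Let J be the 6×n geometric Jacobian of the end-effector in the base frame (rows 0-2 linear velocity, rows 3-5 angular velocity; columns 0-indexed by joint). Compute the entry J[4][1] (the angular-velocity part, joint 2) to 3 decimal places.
axis z_1 = (-0.7071,0.7071,0.0000); lever o_n−o_1 = (-4.8804,5.0191,2.8301)
cross product → J_v[:, 1] = (2.0012,2.0012,-0.0981)
J_ω[:, 1] = z_1
entry J[4][1] = 0.7071

0.707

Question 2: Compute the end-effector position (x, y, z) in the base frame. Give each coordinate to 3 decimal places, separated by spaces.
-3.466 6.433 6.830

after link 1: o_1 = (1.4142, 1.4142, 4.0000)
after link 2: o_2 = (-1.7678, 1.0607, 8.3301)
after link 3: o_3 = (-3.1820, 2.4749, 8.3301)
after link 4: o_4 = (-3.4662, 6.4333, 6.8301)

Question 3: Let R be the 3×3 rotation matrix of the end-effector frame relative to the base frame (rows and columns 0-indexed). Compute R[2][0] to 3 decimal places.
End-effector x-axis (col 0 of R) = (0.6124,0.6124,-0.5000)
R[2][0] = -0.5000

-0.500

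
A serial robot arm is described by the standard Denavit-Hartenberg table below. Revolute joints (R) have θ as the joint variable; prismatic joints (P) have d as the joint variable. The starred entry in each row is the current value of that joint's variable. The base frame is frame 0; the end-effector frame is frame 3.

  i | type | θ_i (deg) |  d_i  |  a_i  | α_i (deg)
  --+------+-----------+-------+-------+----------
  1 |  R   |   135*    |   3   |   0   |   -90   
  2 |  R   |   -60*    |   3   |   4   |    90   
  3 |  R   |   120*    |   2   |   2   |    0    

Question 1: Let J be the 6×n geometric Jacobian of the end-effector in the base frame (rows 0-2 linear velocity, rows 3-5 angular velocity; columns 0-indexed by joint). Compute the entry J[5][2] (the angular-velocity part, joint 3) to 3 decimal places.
axis z_2 = (0.6124,-0.6124,0.5000); lever o_n−o_2 = (0.3536,-2.8030,0.1340)
cross product → J_v[:, 2] = (1.3195,0.0947,-1.5000)
J_ω[:, 2] = z_2
entry J[5][2] = 0.5000

0.500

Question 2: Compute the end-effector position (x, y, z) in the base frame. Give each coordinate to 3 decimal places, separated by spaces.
after link 1: o_1 = (0.0000, 0.0000, 3.0000)
after link 2: o_2 = (-3.5355, -0.7071, 6.4641)
after link 3: o_3 = (-3.1820, -3.5101, 6.5981)

-3.182 -3.510 6.598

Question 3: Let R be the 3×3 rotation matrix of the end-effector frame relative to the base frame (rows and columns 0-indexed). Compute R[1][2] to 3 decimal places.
End-effector z-axis (col 2 of R) = (0.6124,-0.6124,0.5000)
R[1][2] = -0.6124

-0.612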